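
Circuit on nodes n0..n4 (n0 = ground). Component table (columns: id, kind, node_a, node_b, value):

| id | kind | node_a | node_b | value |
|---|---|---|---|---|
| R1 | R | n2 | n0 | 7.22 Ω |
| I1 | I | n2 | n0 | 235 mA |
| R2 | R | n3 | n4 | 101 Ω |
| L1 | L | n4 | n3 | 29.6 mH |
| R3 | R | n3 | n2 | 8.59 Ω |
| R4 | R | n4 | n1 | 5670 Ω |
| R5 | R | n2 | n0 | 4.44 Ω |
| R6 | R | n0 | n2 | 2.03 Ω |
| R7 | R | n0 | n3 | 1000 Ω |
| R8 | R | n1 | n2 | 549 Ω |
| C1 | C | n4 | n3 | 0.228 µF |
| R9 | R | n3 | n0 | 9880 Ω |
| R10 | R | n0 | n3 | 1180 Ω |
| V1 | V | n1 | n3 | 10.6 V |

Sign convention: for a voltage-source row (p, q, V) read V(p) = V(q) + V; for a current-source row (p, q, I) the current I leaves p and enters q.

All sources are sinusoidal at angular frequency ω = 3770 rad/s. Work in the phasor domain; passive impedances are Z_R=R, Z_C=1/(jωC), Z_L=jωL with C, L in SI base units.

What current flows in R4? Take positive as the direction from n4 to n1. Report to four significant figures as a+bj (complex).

Apply KCL at each of the 4 non-ground nodes and solve the resulting linear system.
Node n1: branches {R4, R8, V1} → V_1 = 10.17+0.000j
Node n2: branches {R1, I1, R3, R5, R6, R8} → V_2 = -0.2734+0.000j
Node n3: branches {R2, L1, R3, R7, C1, R9, R10, V1} → V_3 = -0.4297+0.000j
Node n4: branches {R2, L1, R4, C1} → V_4 = -0.3170+0.09059j
Source currents: i(V1)=-0.02087+1.598e-05j

-0.001850+1.598e-05j A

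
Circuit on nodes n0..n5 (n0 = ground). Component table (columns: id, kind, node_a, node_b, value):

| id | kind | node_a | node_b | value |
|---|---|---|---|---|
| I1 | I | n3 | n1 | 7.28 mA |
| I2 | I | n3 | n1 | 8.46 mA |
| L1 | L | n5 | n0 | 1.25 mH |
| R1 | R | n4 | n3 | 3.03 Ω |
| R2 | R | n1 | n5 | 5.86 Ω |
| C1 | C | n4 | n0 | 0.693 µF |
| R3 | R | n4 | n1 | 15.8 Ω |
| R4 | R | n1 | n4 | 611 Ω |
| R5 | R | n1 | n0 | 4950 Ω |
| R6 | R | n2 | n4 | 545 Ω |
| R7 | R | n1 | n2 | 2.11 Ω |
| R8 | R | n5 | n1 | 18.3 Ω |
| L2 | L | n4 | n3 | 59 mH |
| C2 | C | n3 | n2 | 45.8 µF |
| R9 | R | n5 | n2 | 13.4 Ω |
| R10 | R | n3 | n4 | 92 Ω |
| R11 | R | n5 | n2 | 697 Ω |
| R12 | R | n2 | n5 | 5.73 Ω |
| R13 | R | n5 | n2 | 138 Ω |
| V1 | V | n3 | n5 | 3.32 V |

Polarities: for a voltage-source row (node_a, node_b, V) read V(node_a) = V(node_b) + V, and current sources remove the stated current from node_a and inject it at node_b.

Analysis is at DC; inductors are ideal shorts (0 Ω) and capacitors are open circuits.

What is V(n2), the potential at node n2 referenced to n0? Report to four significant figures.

0.3400 V

Element admittances at DC:
  I1: injects 0.00728 A into n1 (from n3)
  I2: injects 0.00846 A into n1 (from n3)
  L1: short n5↔n0 (DC inductor)
  Y(R1) = 0.3300 S between n4,n3
  Y(R2) = 0.1706 S between n1,n5
  Y(C1) = 0.000 S between n4,n0
  Y(R3) = 0.06329 S between n4,n1
  Y(R4) = 0.001637 S between n1,n4
  Y(R5) = 0.0002020 S between n1,n0
  Y(R6) = 0.001835 S between n2,n4
  Y(R7) = 0.4739 S between n1,n2
  Y(R8) = 0.05464 S between n5,n1
  L2: short n4↔n3 (DC inductor)
  Y(C2) = 0.000 S between n3,n2
  Y(R9) = 0.07463 S between n5,n2
  Y(R10) = 0.01087 S between n3,n4
  Y(R11) = 0.001435 S between n5,n2
  Y(R12) = 0.1745 S between n2,n5
  Y(R13) = 0.007246 S between n5,n2
  V1: constraint V(n3)−V(n5) = 3.32
Assemble and solve the 8×8 MNA system:
  V(n1)=0.5134  V(n2)=0.3400  V(n3)=3.320  V(n4)=3.320  V(n5)=0.000
  i(L1)=-0.0001037  i(L2)=-0.1877  i(V1)=-0.2034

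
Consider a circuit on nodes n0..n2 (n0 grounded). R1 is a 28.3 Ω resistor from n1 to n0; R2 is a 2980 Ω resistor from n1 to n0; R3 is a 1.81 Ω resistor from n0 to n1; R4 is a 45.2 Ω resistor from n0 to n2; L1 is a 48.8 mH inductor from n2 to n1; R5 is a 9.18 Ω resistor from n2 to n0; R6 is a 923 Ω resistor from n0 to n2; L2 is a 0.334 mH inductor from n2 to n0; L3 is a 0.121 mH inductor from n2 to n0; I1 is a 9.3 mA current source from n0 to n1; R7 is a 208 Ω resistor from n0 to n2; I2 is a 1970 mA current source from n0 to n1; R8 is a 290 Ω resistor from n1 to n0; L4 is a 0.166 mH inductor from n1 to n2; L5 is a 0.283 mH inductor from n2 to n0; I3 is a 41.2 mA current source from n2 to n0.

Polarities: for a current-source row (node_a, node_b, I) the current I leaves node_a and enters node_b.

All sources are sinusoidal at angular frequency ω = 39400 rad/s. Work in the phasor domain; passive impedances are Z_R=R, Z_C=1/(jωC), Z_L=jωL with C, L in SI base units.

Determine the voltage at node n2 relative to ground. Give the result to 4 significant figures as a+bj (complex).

0.8811-0.1348j V

Element admittances at ω=39400 rad/s:
  Y(R1) = 0.03534+0.000j S between n1,n0
  Y(R2) = 0.0003356+0.000j S between n1,n0
  Y(R3) = 0.5525+0.000j S between n0,n1
  Y(R4) = 0.02212+0.000j S between n0,n2
  Y(L1) = 0.000-0.0005201j S between n2,n1
  Y(R5) = 0.1089+0.000j S between n2,n0
  Y(R6) = 0.001083+0.000j S between n0,n2
  Y(L2) = 0.000-0.07599j S between n2,n0
  Y(L3) = 0.000-0.2098j S between n2,n0
  I1: injects 0.0093 A into n1 (from n0)
  Y(R7) = 0.004808+0.000j S between n0,n2
  I2: injects 1.97 A into n1 (from n0)
  Y(R8) = 0.003448+0.000j S between n1,n0
  Y(L4) = 0.000-0.1529j S between n1,n2
  Y(L5) = 0.000-0.08968j S between n2,n0
  I3: injects 0.0412 A into n0 (from n2)
Assemble and solve the 2×2 MNA system:
  V(n1)=3.158+0.5903j  V(n2)=0.8811-0.1348j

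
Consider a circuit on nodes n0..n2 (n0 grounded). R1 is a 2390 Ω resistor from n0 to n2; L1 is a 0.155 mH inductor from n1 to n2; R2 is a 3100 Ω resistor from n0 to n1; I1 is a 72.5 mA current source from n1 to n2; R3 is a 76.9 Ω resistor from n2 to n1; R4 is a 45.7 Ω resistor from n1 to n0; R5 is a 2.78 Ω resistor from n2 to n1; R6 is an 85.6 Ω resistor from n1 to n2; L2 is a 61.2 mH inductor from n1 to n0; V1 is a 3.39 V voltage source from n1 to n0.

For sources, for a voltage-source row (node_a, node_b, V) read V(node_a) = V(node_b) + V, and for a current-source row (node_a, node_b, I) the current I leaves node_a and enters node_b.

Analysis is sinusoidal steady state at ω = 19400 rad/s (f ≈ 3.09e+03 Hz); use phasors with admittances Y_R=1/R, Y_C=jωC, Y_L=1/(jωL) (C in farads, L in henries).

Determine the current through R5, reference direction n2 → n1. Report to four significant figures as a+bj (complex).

Element admittances at ω=19400 rad/s:
  Y(R1) = 0.0004184+0.000j S between n0,n2
  Y(L1) = 0.000-0.3326j S between n1,n2
  Y(R2) = 0.0003226+0.000j S between n0,n1
  I1: injects 0.0725 A into n2 (from n1)
  Y(R3) = 0.01300+0.000j S between n2,n1
  Y(R4) = 0.02188+0.000j S between n1,n0
  Y(R5) = 0.3597+0.000j S between n2,n1
  Y(R6) = 0.01168+0.000j S between n1,n2
  Y(L2) = 0.000-0.0008423j S between n1,n0
  V1: constraint V(n1)−V(n0) = 3.39
Assemble and solve the 3×3 MNA system:
  V(n1)=3.390+0.000j  V(n2)=3.496+0.09138j
  i(V1)=-0.07674+0.002817j

0.03804+0.03287j A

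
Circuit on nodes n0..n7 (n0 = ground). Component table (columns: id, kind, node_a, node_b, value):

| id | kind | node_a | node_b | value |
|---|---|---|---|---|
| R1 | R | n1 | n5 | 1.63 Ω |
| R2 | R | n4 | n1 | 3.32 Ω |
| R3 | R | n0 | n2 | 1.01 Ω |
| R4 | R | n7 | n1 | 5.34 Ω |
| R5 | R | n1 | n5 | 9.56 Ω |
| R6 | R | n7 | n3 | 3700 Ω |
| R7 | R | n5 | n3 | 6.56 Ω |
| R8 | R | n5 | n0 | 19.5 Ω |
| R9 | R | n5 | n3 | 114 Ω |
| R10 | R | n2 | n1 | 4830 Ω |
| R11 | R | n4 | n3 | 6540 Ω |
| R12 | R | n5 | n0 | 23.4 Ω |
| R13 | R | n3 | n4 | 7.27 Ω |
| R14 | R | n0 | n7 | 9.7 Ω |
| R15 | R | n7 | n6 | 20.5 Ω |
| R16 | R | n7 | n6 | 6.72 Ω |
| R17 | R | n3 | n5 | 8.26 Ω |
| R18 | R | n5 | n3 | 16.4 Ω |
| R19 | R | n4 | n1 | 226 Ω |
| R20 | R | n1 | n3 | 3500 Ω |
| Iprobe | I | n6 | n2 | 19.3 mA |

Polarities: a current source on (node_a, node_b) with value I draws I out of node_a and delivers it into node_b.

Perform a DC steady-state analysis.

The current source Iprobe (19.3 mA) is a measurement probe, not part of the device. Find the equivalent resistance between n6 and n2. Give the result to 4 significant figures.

R_eq = 12.27 Ω

Apply KCL at each of the 7 non-ground nodes and solve the resulting linear system.
Node n1: branches {R1, R2, R4, R5, R10, R19, R20} → V_1 = -0.08257
Node n2: branches {R3, R10, Iprobe} → V_2 = 0.01947
Node n3: branches {R6, R7, R9, R11, R13, R17, R18, R20} → V_3 = -0.07575
Node n4: branches {R2, R11, R13, R19} → V_4 = -0.08045
Node n5: branches {R1, R5, R7, R8, R9, R12, R17, R18} → V_5 = -0.07382
Node n6: branches {R15, R16, Iprobe} → V_6 = -0.2174
Node n7: branches {R4, R6, R14, R15, R16} → V_7 = -0.1197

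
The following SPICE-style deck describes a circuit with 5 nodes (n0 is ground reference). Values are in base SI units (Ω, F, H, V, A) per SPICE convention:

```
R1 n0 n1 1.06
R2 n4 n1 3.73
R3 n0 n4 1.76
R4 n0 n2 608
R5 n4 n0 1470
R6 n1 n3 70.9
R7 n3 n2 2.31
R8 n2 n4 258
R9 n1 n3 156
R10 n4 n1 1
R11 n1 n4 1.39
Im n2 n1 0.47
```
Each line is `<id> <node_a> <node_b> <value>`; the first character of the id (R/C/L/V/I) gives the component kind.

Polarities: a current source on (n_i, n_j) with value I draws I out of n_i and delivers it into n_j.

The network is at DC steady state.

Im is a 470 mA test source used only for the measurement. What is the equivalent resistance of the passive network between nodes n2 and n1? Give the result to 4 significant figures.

R_eq = 39.85 Ω

Apply KCL at each of the 4 non-ground nodes and solve the resulting linear system.
Node n1: branches {R1, R2, R6, R9, R10, R11, Im} → V_1 = 0.03382
Node n2: branches {R4, R7, R8, Im} → V_2 = -18.69
Node n3: branches {R6, R7, R9} → V_3 = -17.85
Node n4: branches {R2, R3, R5, R8, R10, R11} → V_4 = -0.002043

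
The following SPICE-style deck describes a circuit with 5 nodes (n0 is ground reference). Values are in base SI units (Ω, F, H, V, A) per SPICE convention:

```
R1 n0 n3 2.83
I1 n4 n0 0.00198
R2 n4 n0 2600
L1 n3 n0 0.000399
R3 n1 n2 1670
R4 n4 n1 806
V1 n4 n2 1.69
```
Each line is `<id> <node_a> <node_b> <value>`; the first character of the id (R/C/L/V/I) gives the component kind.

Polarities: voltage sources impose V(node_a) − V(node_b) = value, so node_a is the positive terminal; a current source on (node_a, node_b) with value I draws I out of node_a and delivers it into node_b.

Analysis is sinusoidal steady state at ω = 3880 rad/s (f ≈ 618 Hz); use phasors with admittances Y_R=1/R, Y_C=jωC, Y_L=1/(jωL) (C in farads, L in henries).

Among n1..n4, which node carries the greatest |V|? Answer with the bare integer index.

2

MNA unknowns: 4 node voltages V₁..V_4 plus 1 source current (V1)
R1: Y=0.3534+0.000j on G[0,3]
I1: z[4]−=0.00198, z[0]+=0.00198
R2: Y=0.0003846+0.000j on G[4,0]
L1: Y=0.000-0.6459j on G[3,0]
R3: Y=0.0005988+0.000j on G[1,2]
R4: Y=0.001241+0.000j on G[4,1]
V1: row V4−V2=1.69, i_V1 at 4,2
solve → V1=-5.698+0.000j, V2=-6.838+0.000j, V3=0.000+0.000j, V4=-5.148+0.000j
aux → i_V1=-0.0006826+0.000j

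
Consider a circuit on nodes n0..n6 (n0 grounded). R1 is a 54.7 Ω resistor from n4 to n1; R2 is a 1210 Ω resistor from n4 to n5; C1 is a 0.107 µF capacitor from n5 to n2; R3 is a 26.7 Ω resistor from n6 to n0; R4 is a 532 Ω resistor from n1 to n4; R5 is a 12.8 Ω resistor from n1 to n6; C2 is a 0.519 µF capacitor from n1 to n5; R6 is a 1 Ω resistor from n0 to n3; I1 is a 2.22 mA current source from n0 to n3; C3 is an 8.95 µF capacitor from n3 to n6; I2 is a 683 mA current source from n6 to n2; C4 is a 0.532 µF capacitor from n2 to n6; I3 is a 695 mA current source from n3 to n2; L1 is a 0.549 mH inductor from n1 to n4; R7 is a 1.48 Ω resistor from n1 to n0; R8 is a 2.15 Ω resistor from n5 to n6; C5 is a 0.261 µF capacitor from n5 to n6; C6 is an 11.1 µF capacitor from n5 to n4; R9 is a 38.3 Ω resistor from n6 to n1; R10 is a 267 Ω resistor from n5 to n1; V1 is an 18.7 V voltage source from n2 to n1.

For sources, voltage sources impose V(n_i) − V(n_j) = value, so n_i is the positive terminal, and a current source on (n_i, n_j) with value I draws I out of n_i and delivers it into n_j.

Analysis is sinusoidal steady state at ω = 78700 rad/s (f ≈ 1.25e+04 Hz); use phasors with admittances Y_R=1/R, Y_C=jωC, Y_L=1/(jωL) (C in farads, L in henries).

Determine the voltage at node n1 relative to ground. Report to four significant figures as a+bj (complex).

1.515-1.096j V

Apply KCL at each of the 6 non-ground nodes and solve the resulting linear system.
Node n1: branches {R1, R4, R5, C2, L1, R7, R9, R10, V1} → V_1 = 1.515-1.096j
Node n2: branches {C1, I2, C4, I3, V1} → V_2 = 20.22-1.096j
Node n3: branches {R6, I1, C3, I3} → V_3 = -1.020+0.6973j
Node n4: branches {R1, R2, R4, L1, C6} → V_4 = 0.09699+1.464j
Node n5: branches {R2, C1, C2, R8, C5, C6, R10} → V_5 = 0.1937+1.429j
Node n6: branches {R3, R5, C3, I2, C4, R8, C5, R9} → V_6 = -0.03029+1.162j
Source currents: i(V1)=1.262-1.016j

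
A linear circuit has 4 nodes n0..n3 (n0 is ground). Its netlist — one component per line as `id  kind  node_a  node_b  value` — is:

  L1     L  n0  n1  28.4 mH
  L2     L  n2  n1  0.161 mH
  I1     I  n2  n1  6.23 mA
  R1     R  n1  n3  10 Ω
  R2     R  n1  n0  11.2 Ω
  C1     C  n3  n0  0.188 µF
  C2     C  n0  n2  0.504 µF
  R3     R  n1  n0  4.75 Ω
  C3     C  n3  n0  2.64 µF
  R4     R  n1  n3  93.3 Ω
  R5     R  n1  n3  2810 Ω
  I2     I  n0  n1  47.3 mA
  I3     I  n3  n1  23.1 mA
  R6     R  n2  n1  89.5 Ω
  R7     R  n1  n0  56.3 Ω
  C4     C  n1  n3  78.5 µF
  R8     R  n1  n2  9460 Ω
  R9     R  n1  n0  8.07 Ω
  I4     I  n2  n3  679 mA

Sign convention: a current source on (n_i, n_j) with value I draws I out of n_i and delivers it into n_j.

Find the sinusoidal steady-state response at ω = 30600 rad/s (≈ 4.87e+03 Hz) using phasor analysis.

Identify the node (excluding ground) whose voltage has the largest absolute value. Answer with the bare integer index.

Element admittances at ω=30600 rad/s:
  Y(L1) = 0.000-0.001151j S between n0,n1
  Y(L2) = 0.000-0.2030j S between n2,n1
  I1: injects 0.00623 A into n1 (from n2)
  Y(R1) = 0.1000+0.000j S between n1,n3
  Y(R2) = 0.08929+0.000j S between n1,n0
  Y(C1) = 0.000+0.005753j S between n3,n0
  Y(C2) = 0.000+0.01542j S between n0,n2
  Y(R3) = 0.2105+0.000j S between n1,n0
  Y(C3) = 0.000+0.08078j S between n3,n0
  Y(R4) = 0.01072+0.000j S between n1,n3
  Y(R5) = 0.0003559+0.000j S between n1,n3
  I2: injects 0.0473 A into n1 (from n0)
  I3: injects 0.0231 A into n1 (from n3)
  Y(R6) = 0.01117+0.000j S between n2,n1
  Y(R7) = 0.01776+0.000j S between n1,n0
  Y(C4) = 0.000+2.402j S between n1,n3
  Y(R8) = 0.0001057+0.000j S between n1,n2
  Y(R9) = 0.1239+0.000j S between n1,n0
  I4: injects 0.679 A into n3 (from n2)
Assemble and solve the 3×3 MNA system:
  V(n1)=-0.06698+0.02037j  V(n2)=-0.2913-3.618j  V(n3)=-0.05289-0.2433j

2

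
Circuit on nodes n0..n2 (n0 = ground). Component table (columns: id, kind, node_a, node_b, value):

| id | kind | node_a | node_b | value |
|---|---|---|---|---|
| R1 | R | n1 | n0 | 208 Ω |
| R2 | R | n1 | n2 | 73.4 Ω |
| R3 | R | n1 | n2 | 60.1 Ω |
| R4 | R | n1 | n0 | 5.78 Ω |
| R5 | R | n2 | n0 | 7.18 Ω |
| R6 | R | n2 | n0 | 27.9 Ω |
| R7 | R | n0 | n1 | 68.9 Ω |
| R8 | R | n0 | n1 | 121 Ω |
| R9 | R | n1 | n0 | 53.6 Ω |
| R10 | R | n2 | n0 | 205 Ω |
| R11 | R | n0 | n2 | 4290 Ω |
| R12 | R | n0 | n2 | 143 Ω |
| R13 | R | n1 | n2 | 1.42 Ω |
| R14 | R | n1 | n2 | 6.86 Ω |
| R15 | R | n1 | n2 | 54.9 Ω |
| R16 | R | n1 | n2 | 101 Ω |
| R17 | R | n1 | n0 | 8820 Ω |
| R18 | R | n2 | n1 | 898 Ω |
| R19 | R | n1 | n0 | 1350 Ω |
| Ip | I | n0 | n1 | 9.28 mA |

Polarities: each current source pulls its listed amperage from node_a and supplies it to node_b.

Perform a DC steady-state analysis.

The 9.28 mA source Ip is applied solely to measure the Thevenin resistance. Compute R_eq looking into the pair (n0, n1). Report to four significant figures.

MNA unknowns: 2 node voltages V₁..V_2
R1: Y=0.004808 on G[1,0]
R2: Y=0.01362 on G[1,2]
R3: Y=0.01664 on G[1,2]
R4: Y=0.1730 on G[1,0]
R5: Y=0.1393 on G[2,0]
R6: Y=0.03584 on G[2,0]
R7: Y=0.01451 on G[0,1]
R8: Y=0.008264 on G[0,1]
R9: Y=0.01866 on G[1,0]
R10: Y=0.004878 on G[2,0]
R11: Y=0.0002331 on G[0,2]
R12: Y=0.006993 on G[0,2]
R13: Y=0.7042 on G[1,2]
R14: Y=0.1458 on G[1,2]
R15: Y=0.01821 on G[1,2]
R16: Y=0.009901 on G[1,2]
R17: Y=0.0001134 on G[1,0]
R18: Y=0.001114 on G[2,1]
R19: Y=0.0007407 on G[1,0]
Ip: z[0]−=0.00928, z[1]+=0.00928
solve → V1=0.02472, V2=0.02050

R_eq = 2.664 Ω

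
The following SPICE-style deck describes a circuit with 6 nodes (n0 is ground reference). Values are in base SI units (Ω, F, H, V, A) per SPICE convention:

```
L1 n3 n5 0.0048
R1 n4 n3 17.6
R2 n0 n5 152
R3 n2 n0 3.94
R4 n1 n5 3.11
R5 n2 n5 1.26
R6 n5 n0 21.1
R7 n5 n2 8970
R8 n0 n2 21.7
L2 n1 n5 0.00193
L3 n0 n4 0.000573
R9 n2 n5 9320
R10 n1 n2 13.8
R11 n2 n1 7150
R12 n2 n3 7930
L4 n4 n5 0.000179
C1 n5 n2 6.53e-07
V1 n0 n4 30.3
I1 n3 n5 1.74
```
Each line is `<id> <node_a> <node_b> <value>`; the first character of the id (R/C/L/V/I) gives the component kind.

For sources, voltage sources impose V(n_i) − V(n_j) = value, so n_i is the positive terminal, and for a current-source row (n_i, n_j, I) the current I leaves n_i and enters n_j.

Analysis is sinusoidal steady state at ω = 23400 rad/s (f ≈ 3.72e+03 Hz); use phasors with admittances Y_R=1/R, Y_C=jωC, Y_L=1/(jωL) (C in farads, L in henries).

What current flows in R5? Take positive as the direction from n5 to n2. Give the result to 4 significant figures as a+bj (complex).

Element admittances at ω=23400 rad/s:
  Y(L1) = 0.000-0.008903j S between n3,n5
  Y(R1) = 0.05682+0.000j S between n4,n3
  Y(R2) = 0.006579+0.000j S between n0,n5
  Y(R3) = 0.2538+0.000j S between n2,n0
  Y(R4) = 0.3215+0.000j S between n1,n5
  Y(R5) = 0.7937+0.000j S between n2,n5
  Y(R6) = 0.04739+0.000j S between n5,n0
  Y(R7) = 0.0001115+0.000j S between n5,n2
  Y(R8) = 0.04608+0.000j S between n0,n2
  Y(L2) = 0.000-0.02214j S between n1,n5
  Y(L3) = 0.000-0.07458j S between n0,n4
  Y(R9) = 0.0001073+0.000j S between n2,n5
  Y(R10) = 0.07246+0.000j S between n1,n2
  Y(R11) = 0.0001399+0.000j S between n2,n1
  Y(R12) = 0.0001261+0.000j S between n2,n3
  Y(L4) = 0.000-0.2387j S between n4,n5
  Y(C1) = 0.000+0.01528j S between n5,n2
  V1: constraint V(n0)−V(n4) = 30.3
  I1: injects 1.74 A into n5 (from n3)
Assemble and solve the 6×6 MNA system:
  V(n1)=-10.03+17.73j  V(n2)=-7.887+13.72j  V(n3)=-56.77-7.194j  V(n4)=-30.30+0.000j  V(n5)=-10.57+18.60j
  i(V1)=-2.936+7.379j

-2.129+3.867j A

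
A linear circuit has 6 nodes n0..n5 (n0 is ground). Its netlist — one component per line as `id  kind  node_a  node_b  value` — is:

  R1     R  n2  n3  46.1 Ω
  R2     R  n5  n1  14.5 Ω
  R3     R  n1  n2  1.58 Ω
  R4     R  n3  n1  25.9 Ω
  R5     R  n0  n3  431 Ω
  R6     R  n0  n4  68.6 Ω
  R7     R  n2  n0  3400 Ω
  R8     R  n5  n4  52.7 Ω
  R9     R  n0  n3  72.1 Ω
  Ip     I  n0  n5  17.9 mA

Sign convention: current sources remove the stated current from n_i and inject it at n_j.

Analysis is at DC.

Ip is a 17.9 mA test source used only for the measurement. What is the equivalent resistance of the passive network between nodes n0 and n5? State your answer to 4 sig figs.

Element admittances at DC:
  Y(R1) = 0.02169 S between n2,n3
  Y(R2) = 0.06897 S between n5,n1
  Y(R3) = 0.6329 S between n1,n2
  Y(R4) = 0.03861 S between n3,n1
  Y(R5) = 0.002320 S between n0,n3
  Y(R6) = 0.01458 S between n0,n4
  Y(R7) = 0.0002941 S between n2,n0
  Y(R8) = 0.01898 S between n5,n4
  Y(R9) = 0.01387 S between n0,n3
  Ip: injects 0.0179 A into n5 (from n0)
Assemble and solve the 5×5 MNA system:
  V(n1)=0.7844  V(n2)=0.7785  V(n3)=0.6167  V(n4)=0.5273  V(n5)=0.9325

R_eq = 52.09 Ω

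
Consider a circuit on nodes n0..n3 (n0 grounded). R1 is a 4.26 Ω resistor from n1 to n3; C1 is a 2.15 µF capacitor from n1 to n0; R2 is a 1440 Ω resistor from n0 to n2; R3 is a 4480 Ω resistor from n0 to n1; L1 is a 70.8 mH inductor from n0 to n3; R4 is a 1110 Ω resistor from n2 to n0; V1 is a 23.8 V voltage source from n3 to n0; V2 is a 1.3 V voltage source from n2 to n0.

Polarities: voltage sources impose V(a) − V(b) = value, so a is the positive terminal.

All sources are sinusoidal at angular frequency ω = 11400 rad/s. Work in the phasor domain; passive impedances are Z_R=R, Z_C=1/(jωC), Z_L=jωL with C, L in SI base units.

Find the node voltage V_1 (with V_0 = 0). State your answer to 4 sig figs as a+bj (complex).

MNA unknowns: 3 node voltages V₁..V_3 plus 2 source currents (V1, V2)
R1: Y=0.2347+0.000j on G[1,3]
C1: Y=0.000+0.02451j on G[1,0]
R2: Y=0.0006944+0.000j on G[0,2]
R3: Y=0.0002232+0.000j on G[0,1]
L1: Y=0.000-0.001239j on G[0,3]
R4: Y=0.0009009+0.000j on G[2,0]
V1: row V3−V0=23.8, i_V1 at 3,0
V2: row V2−V0=1.3, i_V2 at 2,0
solve → V1=23.52-2.454j, V2=1.300+0.000j, V3=23.80+0.000j
aux → i_V1=-0.06539-0.5465j, i_V2=-0.002074+0.000j

23.52-2.454j V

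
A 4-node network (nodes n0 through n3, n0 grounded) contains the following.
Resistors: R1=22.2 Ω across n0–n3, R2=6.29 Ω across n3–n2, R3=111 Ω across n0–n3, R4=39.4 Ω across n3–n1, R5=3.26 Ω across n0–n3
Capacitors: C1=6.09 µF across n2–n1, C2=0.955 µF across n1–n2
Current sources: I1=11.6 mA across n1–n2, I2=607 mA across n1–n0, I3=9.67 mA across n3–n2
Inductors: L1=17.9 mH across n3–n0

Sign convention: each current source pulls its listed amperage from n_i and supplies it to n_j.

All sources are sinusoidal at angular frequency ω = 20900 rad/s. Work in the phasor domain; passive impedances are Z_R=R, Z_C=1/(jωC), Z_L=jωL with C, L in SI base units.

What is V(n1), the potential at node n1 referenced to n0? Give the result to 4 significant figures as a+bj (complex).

-5.379+3.061j V

Element admittances at ω=20900 rad/s:
  Y(R1) = 0.04505+0.000j S between n0,n3
  Y(R2) = 0.1590+0.000j S between n3,n2
  Y(R3) = 0.009009+0.000j S between n0,n3
  Y(C1) = 0.000+0.1273j S between n2,n1
  Y(C2) = 0.000+0.01996j S between n1,n2
  I1: injects 0.0116 A into n2 (from n1)
  Y(L1) = 0.000-0.002673j S between n3,n0
  Y(R4) = 0.02538+0.000j S between n3,n1
  I2: injects 0.607 A into n0 (from n1)
  Y(R5) = 0.3067+0.000j S between n0,n3
  I3: injects 0.00967 A into n2 (from n3)
Assemble and solve the 3×3 MNA system:
  V(n1)=-5.379+3.061j  V(n2)=-4.849-0.5031j  V(n3)=-1.682-0.01246j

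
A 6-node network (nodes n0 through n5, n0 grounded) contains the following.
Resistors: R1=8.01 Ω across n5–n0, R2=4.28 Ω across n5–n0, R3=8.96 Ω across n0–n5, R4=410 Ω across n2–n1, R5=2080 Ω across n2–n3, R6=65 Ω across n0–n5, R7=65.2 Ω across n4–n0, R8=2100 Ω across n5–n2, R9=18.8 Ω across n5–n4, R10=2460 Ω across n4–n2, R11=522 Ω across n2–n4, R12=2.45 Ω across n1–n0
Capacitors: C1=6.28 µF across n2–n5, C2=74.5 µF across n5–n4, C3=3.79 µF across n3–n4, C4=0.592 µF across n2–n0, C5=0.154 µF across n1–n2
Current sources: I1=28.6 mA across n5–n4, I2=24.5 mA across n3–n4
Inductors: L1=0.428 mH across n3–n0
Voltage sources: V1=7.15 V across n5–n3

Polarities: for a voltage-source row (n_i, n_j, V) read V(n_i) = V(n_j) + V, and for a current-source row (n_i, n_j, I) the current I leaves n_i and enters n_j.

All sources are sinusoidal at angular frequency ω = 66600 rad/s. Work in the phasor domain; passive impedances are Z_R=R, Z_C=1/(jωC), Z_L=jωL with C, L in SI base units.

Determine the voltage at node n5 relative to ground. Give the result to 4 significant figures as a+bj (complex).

MNA unknowns: 5 node voltages V₁..V_5 plus 1 source current (V1)
R1: Y=0.1248+0.000j on G[5,0]
R2: Y=0.2336+0.000j on G[5,0]
R3: Y=0.1116+0.000j on G[0,5]
C1: Y=0.000+0.4182j on G[2,5]
C2: Y=0.000+4.962j on G[5,4]
R4: Y=0.002439+0.000j on G[2,1]
R5: Y=0.0004808+0.000j on G[2,3]
C3: Y=0.000+0.2524j on G[3,4]
I1: z[5]−=0.0286, z[4]+=0.0286
R6: Y=0.01538+0.000j on G[0,5]
R7: Y=0.01534+0.000j on G[4,0]
C4: Y=0.000+0.03943j on G[2,0]
I2: z[3]−=0.0245, z[4]+=0.0245
L1: Y=0.000-0.03508j on G[3,0]
R8: Y=0.0004762+0.000j on G[5,2]
R9: Y=0.05319+0.000j on G[5,4]
R10: Y=0.0004065+0.000j on G[4,2]
R11: Y=0.001916+0.000j on G[2,4]
C5: Y=0.000+0.01026j on G[1,2]
R12: Y=0.4082+0.000j on G[1,0]
V1: row V5−V3=7.15, i_V1 at 5,3
solve → V1=0.01086-0.002764j, V2=0.004001-0.4364j, V3=-7.148-0.4983j, V4=-0.3422-0.5132j, V5=0.002249-0.4983j
aux → i_V1=-0.0001701-1.467j

0.002249-0.4983j V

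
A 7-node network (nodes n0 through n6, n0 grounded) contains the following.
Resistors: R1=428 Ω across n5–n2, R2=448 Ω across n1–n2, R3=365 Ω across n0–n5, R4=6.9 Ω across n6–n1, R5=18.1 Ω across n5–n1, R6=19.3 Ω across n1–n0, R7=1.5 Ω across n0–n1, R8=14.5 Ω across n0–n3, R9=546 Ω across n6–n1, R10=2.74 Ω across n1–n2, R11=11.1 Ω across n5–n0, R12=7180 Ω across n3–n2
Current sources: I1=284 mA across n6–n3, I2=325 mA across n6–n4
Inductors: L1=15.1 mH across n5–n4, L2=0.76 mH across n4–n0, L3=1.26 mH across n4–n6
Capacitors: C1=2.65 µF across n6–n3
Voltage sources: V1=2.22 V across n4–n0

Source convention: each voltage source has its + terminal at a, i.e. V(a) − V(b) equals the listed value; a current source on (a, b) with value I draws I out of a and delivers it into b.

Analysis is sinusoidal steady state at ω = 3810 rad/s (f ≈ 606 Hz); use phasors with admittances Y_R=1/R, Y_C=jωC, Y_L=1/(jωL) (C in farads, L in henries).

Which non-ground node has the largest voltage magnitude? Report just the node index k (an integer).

3

Element admittances at ω=3810 rad/s:
  Y(R1) = 0.002336+0.000j S between n5,n2
  I1: injects 0.284 A into n3 (from n6)
  Y(R2) = 0.002232+0.000j S between n1,n2
  Y(R3) = 0.002740+0.000j S between n0,n5
  I2: injects 0.325 A into n4 (from n6)
  Y(R4) = 0.1449+0.000j S between n6,n1
  Y(R5) = 0.05525+0.000j S between n5,n1
  Y(L1) = 0.000-0.01738j S between n5,n4
  Y(R6) = 0.05181+0.000j S between n1,n0
  Y(R7) = 0.6667+0.000j S between n0,n1
  Y(R8) = 0.06897+0.000j S between n0,n3
  Y(R9) = 0.001832+0.000j S between n6,n1
  Y(L2) = 0.000-0.3454j S between n4,n0
  Y(R10) = 0.3650+0.000j S between n1,n2
  Y(L3) = 0.000-0.2083j S between n4,n6
  Y(R11) = 0.09009+0.000j S between n5,n0
  Y(R12) = 0.0001393+0.000j S between n3,n2
  Y(C1) = 0.000+0.01010j S between n6,n3
  V1: constraint V(n4)−V(n0) = 2.22
Assemble and solve the 7×7 MNA system:
  V(n1)=0.03160-0.5279j  V(n2)=0.03348-0.5275j  V(n3)=4.477-0.6304j  V(n4)=2.220+0.000j  V(n5)=0.06427-0.4512j  V(n6)=0.1693-3.142j
  i(V1)=-0.3374+1.231j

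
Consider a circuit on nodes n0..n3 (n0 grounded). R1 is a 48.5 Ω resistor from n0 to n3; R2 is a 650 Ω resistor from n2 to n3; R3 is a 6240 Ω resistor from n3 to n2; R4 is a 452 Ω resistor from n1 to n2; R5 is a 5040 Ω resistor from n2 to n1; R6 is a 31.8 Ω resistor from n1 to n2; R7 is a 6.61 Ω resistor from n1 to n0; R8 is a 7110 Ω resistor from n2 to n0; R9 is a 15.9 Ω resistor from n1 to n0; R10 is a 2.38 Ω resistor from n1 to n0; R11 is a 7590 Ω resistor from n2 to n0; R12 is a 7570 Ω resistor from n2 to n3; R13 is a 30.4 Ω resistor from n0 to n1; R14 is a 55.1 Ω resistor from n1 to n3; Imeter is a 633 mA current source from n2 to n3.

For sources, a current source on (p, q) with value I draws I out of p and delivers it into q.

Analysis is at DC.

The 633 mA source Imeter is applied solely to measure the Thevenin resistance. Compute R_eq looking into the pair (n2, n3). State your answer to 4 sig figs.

R_eq = 50.38 Ω

Apply KCL at each of the 3 non-ground nodes and solve the resulting linear system.
Node n1: branches {R4, R5, R6, R7, R9, R10, R13, R14} → V_1 = -0.4445
Node n2: branches {R2, R3, R4, R5, R6, R8, R11, R12, Imeter} → V_2 = -17.28
Node n3: branches {R1, R2, R3, R12, R14, Imeter} → V_3 = 14.61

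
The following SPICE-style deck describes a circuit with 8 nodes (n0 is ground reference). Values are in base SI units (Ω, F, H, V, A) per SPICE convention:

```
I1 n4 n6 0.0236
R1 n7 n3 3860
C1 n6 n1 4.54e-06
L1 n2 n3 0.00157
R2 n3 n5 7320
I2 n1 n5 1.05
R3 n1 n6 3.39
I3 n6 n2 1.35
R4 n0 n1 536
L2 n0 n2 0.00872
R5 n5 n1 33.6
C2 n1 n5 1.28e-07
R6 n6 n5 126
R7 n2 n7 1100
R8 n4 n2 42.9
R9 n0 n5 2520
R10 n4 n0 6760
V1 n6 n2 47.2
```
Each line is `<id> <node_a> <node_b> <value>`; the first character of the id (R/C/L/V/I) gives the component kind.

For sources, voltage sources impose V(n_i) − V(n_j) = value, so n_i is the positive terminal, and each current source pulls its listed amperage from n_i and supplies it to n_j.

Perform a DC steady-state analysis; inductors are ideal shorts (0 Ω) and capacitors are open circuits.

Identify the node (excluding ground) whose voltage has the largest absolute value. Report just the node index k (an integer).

Element admittances at DC:
  I1: injects 0.0236 A into n6 (from n4)
  Y(R1) = 0.0002591 S between n7,n3
  Y(C1) = 0.000 S between n6,n1
  L1: short n2↔n3 (DC inductor)
  Y(R2) = 0.0001366 S between n3,n5
  I2: injects 1.05 A into n5 (from n1)
  Y(R3) = 0.2950 S between n1,n6
  I3: injects 1.35 A into n2 (from n6)
  Y(R4) = 0.001866 S between n0,n1
  L2: short n0↔n2 (DC inductor)
  Y(R5) = 0.02976 S between n5,n1
  Y(C2) = 0.000 S between n1,n5
  Y(R6) = 0.007937 S between n6,n5
  Y(R7) = 0.0009091 S between n2,n7
  Y(R8) = 0.02331 S between n4,n2
  Y(R9) = 0.0003968 S between n0,n5
  Y(R10) = 0.0001479 S between n4,n0
  V1: constraint V(n6)−V(n2) = 47.2
Assemble and solve the 10×10 MNA system:
  V(n1)=46.08  V(n2)=0.000  V(n3)=0.000  V(n4)=-1.006  V(n5)=73.13  V(n6)=47.20  V(n7)=0.000
  i(L1)=-0.009991  i(L2)=0.1148  i(V1)=-1.451

5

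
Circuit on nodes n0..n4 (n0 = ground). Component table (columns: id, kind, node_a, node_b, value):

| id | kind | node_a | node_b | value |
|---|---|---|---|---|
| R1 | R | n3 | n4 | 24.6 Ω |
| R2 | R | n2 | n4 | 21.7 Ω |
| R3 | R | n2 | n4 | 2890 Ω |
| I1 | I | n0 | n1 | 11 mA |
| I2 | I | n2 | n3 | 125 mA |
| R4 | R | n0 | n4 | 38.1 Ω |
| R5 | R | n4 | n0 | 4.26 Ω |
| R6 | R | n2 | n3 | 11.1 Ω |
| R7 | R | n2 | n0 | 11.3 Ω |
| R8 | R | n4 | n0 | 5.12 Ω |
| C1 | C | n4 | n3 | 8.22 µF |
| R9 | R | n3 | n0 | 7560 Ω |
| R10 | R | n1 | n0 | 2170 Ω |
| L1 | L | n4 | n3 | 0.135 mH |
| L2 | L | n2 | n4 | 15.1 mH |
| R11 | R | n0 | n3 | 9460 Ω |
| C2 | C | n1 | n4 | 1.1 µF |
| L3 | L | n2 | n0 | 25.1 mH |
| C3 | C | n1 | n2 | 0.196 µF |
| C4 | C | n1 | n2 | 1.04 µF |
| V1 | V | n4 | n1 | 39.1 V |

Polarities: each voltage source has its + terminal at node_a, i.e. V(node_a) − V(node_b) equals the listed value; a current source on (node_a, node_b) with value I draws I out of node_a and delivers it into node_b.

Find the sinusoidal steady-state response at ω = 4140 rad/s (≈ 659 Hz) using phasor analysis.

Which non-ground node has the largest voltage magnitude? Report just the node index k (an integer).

MNA unknowns: 4 node voltages V₁..V_4 plus 1 source current (V1)
R1: Y=0.04065+0.000j on G[3,4]
R2: Y=0.04608+0.000j on G[2,4]
R3: Y=0.0003460+0.000j on G[2,4]
I1: z[0]−=0.011, z[1]+=0.011
I2: z[2]−=0.125, z[3]+=0.125
R4: Y=0.02625+0.000j on G[0,4]
R5: Y=0.2347+0.000j on G[4,0]
R6: Y=0.09009+0.000j on G[2,3]
R7: Y=0.08850+0.000j on G[2,0]
R8: Y=0.1953+0.000j on G[4,0]
C1: Y=0.000+0.03403j on G[4,3]
R9: Y=0.0001323+0.000j on G[3,0]
R10: Y=0.0004608+0.000j on G[1,0]
L1: Y=0.000-1.789j on G[4,3]
L2: Y=0.000-0.01600j on G[2,4]
R11: Y=0.0001057+0.000j on G[0,3]
C2: Y=0.000+0.004554j on G[1,4]
L3: Y=0.000-0.009623j on G[2,0]
C3: Y=0.000+0.0008114j on G[1,2]
C4: Y=0.000+0.004306j on G[1,2]
V1: row V4−V1=39.1, i_V1 at 4,1
solve → V1=-38.95+0.1514j, V2=-0.3608-0.8211j, V3=0.2036+0.1924j, V4=0.1506+0.1514j
aux → i_V1=-0.03393-0.3755j

1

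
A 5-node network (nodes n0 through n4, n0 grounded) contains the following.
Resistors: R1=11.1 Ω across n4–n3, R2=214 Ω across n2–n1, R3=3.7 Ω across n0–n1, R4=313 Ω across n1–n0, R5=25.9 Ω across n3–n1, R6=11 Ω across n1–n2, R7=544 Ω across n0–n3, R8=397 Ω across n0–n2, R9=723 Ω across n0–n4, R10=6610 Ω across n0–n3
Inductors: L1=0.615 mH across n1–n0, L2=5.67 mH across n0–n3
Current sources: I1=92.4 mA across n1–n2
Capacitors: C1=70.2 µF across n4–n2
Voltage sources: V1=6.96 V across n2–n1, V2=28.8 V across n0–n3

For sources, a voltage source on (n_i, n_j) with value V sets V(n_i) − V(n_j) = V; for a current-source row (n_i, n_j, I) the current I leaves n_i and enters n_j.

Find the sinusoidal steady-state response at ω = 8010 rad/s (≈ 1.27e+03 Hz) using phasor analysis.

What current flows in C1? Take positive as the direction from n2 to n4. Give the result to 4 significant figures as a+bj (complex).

MNA unknowns: 4 node voltages V₁..V_4 plus 2 source currents (V1, V2)
R1: Y=0.09009+0.000j on G[4,3]
R2: Y=0.004673+0.000j on G[2,1]
R3: Y=0.2703+0.000j on G[0,1]
R4: Y=0.003195+0.000j on G[1,0]
L1: Y=0.000-0.2030j on G[1,0]
R5: Y=0.03861+0.000j on G[3,1]
R6: Y=0.09091+0.000j on G[1,2]
I1: z[1]−=0.0924, z[2]+=0.0924
R7: Y=0.001838+0.000j on G[0,3]
R8: Y=0.002519+0.000j on G[0,2]
C1: Y=0.000+0.5623j on G[4,2]
R9: Y=0.001383+0.000j on G[0,4]
L2: Y=0.000-0.02202j on G[0,3]
R10: Y=0.0001513+0.000j on G[0,3]
V1: row V2−V1=6.96, i_V1 at 2,1
V2: row V0−V3=28.8, i_V2 at 0,3
solve → V1=-8.213-5.103j, V2=-1.253-5.103j, V3=-28.80+0.000j, V4=-1.143-0.6748j
aux → i_V1=-3.060+0.07458j, i_V2=-3.344+0.8920j

2.490-0.06173j A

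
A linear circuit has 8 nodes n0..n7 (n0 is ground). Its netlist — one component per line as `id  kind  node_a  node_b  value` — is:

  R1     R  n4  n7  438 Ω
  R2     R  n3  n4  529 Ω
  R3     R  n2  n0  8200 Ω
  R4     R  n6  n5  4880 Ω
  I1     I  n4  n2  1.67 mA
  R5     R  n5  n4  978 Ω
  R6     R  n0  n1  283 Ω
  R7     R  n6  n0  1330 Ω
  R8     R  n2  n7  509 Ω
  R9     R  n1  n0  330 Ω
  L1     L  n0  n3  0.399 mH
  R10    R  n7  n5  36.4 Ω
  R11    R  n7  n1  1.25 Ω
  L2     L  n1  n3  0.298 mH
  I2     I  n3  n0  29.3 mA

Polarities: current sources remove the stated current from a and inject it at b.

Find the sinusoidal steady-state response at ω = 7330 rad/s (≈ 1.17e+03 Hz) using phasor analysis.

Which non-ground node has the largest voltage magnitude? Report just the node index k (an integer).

Element admittances at ω=7330 rad/s:
  Y(R1) = 0.002283+0.000j S between n4,n7
  Y(R2) = 0.001890+0.000j S between n3,n4
  Y(R3) = 0.0001220+0.000j S between n2,n0
  Y(R4) = 0.0002049+0.000j S between n6,n5
  I1: injects 0.00167 A into n2 (from n4)
  Y(R5) = 0.001022+0.000j S between n5,n4
  Y(R6) = 0.003534+0.000j S between n0,n1
  Y(R7) = 0.0007519+0.000j S between n6,n0
  Y(R8) = 0.001965+0.000j S between n2,n7
  Y(R9) = 0.003030+0.000j S between n1,n0
  Y(L1) = 0.000-0.3419j S between n0,n3
  Y(R10) = 0.02747+0.000j S between n7,n5
  Y(R11) = 0.8000+0.000j S between n7,n1
  Y(L2) = 0.000-0.4578j S between n1,n3
  I2: injects 0.0293 A into n0 (from n3)
Assemble and solve the 7×7 MNA system:
  V(n1)=-0.002957-0.08474j  V(n2)=0.7982-0.07976j  V(n3)=-0.001695-0.08591j  V(n4)=-0.3258-0.08506j  V(n5)=-0.01384-0.08425j  V(n6)=-0.002964-0.01804j  V(n7)=-0.002310-0.08471j

2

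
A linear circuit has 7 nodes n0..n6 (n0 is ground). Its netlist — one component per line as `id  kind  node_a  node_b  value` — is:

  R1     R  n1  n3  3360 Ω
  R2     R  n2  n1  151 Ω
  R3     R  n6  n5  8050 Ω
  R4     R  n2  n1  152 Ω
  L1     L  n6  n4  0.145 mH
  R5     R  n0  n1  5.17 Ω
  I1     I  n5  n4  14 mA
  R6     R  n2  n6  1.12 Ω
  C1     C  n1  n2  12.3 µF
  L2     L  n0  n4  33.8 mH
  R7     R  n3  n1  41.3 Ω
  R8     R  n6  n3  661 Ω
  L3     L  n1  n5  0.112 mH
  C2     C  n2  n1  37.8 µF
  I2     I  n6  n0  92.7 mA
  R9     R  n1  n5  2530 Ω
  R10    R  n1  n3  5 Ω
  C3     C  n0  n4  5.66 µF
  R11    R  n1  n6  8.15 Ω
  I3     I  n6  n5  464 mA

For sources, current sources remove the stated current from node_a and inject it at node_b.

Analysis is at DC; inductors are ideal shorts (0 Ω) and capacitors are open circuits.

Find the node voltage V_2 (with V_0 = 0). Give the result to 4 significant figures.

Apply KCL at each of the 6 non-ground nodes and solve the resulting linear system.
Node n1: branches {R1, R2, R4, R5, C1, R7, L3, C2, R9, R10, R11} → V_1 = 1.361
Node n2: branches {R2, R4, R6, C1, C2} → V_2 = 0.01982
Node n3: branches {R1, R7, R8, R10} → V_3 = 1.351
Node n4: branches {L1, I1, L2, C3} → V_4 = 0.000
Node n5: branches {R3, I1, L3, R9, I3} → V_5 = 1.361
Node n6: branches {R3, L1, R6, R8, I2, R11, I3} → V_6 = 0.000
Source currents: i(L1)=-0.3699, i(L2)=0.3559, i(L3)=-0.4498

0.01982 V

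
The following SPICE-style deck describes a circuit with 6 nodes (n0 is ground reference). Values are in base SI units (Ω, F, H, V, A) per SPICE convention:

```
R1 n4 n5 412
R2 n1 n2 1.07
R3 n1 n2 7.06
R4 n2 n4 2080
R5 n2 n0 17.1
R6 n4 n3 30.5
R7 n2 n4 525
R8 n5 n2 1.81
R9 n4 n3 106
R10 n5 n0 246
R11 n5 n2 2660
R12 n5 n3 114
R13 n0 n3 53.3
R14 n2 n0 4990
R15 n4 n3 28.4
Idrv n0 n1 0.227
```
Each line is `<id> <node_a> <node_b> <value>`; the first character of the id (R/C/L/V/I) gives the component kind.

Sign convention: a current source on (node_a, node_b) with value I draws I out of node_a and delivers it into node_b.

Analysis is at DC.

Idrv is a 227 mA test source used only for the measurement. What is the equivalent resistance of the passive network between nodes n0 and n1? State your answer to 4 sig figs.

MNA unknowns: 5 node voltages V₁..V_5
R1: Y=0.002427 on G[4,5]
R2: Y=0.9346 on G[1,2]
R3: Y=0.1416 on G[1,2]
R4: Y=0.0004808 on G[2,4]
R5: Y=0.05848 on G[2,0]
R6: Y=0.03279 on G[4,3]
R7: Y=0.001905 on G[2,4]
R8: Y=0.5525 on G[5,2]
R9: Y=0.009434 on G[4,3]
R10: Y=0.004065 on G[5,0]
R11: Y=0.0003759 on G[5,2]
R12: Y=0.008772 on G[5,3]
R13: Y=0.01876 on G[0,3]
R14: Y=0.0002004 on G[2,0]
R15: Y=0.03521 on G[4,3]
Idrv: z[0]−=0.227, z[1]+=0.227
solve → V1=3.438, V2=3.228, V3=1.318, V4=1.428, V5=3.167

R_eq = 15.15 Ω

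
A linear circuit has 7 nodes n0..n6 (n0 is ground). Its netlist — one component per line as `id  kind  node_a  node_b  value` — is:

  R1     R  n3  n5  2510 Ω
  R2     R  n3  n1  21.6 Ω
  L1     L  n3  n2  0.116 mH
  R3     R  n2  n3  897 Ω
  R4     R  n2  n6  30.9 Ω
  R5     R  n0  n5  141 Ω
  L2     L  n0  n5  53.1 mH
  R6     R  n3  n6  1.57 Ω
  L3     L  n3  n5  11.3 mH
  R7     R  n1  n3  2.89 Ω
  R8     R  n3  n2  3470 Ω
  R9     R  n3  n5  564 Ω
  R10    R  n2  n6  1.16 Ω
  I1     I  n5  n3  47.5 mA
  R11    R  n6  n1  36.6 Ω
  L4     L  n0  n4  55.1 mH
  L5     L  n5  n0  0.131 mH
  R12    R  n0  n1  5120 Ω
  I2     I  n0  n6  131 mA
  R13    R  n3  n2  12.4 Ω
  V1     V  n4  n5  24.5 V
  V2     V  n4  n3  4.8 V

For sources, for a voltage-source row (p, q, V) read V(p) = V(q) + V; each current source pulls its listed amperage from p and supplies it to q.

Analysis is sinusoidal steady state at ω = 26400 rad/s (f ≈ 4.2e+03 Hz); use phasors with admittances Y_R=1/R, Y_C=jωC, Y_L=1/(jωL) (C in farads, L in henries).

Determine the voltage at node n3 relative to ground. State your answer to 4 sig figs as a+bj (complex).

19.65+0.4388j V

Apply KCL at each of the 6 non-ground nodes and solve the resulting linear system.
Node n1: branches {R2, R7, R11, R12} → V_1 = 19.65+0.4415j
Node n2: branches {L1, R3, R4, R8, R10, R13} → V_2 = 19.76+0.5153j
Node n3: branches {R1, R2, L1, R3, R6, L3, R7, R8, R9, I1, R13, V2} → V_3 = 19.65+0.4388j
Node n4: branches {L4, V1, V2} → V_4 = 24.45+0.4388j
Node n5: branches {R1, R5, L2, L3, R9, I1, L5, V1} → V_5 = -0.04696+0.4388j
Node n6: branches {R4, R6, R10, R11, I2} → V_6 = 19.80+0.4827j
Source currents: i(V1)=0.1316+0.08276j, i(V2)=-0.1319-0.06595j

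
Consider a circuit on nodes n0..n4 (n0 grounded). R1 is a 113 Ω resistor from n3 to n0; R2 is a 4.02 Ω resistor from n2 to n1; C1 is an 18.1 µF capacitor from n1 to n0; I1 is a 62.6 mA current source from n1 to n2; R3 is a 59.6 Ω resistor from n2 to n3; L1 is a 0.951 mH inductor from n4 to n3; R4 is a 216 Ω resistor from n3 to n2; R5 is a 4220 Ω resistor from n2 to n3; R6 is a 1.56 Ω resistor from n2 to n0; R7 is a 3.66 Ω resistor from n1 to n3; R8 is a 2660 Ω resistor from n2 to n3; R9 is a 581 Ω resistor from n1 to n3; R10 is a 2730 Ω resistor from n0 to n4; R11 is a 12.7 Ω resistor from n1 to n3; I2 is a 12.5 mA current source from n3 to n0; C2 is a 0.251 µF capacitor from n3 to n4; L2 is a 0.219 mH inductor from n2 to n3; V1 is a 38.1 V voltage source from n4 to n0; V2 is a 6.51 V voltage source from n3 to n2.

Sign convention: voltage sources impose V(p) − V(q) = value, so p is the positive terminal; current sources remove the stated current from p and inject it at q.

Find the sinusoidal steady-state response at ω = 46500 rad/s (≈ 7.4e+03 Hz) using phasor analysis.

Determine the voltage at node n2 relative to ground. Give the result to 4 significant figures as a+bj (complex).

-1.713-0.8929j V

MNA unknowns: 4 node voltages V₁..V_4 plus 2 source currents (V1, V2)
R1: Y=0.008850+0.000j on G[3,0]
R2: Y=0.2488+0.000j on G[2,1]
C1: Y=0.000+0.8417j on G[1,0]
I1: z[1]−=0.0626, z[2]+=0.0626
R3: Y=0.01678+0.000j on G[2,3]
L1: Y=0.000-0.02261j on G[4,3]
R4: Y=0.004630+0.000j on G[3,2]
R5: Y=0.0002370+0.000j on G[2,3]
R6: Y=0.6410+0.000j on G[2,0]
R7: Y=0.2732+0.000j on G[1,3]
R8: Y=0.0003759+0.000j on G[2,3]
R9: Y=0.001721+0.000j on G[1,3]
R10: Y=0.0003663+0.000j on G[0,4]
R11: Y=0.07874+0.000j on G[1,3]
I2: z[3]−=0.0125, z[0]+=0.0125
C2: Y=0.000+0.01167j on G[3,4]
L2: Y=0.000-0.09820j on G[2,3]
V1: row V4−V0=38.1, i_V1 at 4,0
V2: row V3−V2=6.51, i_V2 at 3,2
solve → V1=0.2565-1.251j, V2=-1.713-0.8929j, V3=4.797-0.8929j, V4=38.10+0.000j
aux → i_V1=-0.02373+0.3644j, i_V2=-1.794+0.1560j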